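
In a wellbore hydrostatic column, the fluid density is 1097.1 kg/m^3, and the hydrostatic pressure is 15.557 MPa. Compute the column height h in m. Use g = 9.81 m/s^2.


h = P * 1e6 / (g * rho)
h = 15.557 * 1e6 / (9.81 * 1097.1)
h = 1445.5 m


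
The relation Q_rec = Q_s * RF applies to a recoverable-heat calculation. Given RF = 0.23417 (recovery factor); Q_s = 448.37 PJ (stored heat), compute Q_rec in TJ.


Q_rec = Q_s * RF
Q_rec = 448.37 * 0.23417
Q_rec = 104.9948 PJ
Convert: 104.9948 PJ * 1000.0 = 1.0499e+05 TJ
Q_rec = 1.0499e+05 TJ


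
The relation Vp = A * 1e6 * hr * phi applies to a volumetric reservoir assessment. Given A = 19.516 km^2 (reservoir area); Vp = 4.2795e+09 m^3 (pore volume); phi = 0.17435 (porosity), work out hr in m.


hr = Vp / (A * 1e6 * phi)
hr = 4.2795e+09 / (19.516 * 1e6 * 0.17435)
hr = 1257.7 m


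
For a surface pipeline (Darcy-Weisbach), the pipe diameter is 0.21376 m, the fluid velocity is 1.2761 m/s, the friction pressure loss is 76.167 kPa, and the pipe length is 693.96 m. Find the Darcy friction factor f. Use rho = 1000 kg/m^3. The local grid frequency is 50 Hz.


f = dP*1000 / ((L/D)*(rho*vel^2/2))
f = 76.167*1000 / ((693.96/0.21376)*(1000*1.2761^2/2))
f = 0.028815


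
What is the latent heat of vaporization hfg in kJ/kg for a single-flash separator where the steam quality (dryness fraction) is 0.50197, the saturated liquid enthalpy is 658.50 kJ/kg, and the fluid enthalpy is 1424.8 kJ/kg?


hfg = (h - hf) / x
hfg = (1424.8 - 658.50) / 0.50197
hfg = 1526.6 kJ/kg


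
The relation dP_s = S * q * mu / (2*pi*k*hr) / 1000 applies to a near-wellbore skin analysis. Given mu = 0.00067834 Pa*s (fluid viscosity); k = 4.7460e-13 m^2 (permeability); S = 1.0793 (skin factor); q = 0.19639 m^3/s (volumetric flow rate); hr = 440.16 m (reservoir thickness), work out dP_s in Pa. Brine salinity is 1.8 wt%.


dP_s = S * q * mu / (2*pi*k*hr) / 1000
dP_s = 1.0793 * 0.19639 * 0.00067834 / (2*pi*4.7460e-13*440.16) / 1000
dP_s = 109.5446 kPa
Convert: 109.5446 kPa * 1000.0 = 1.0954e+05 Pa
dP_s = 1.0954e+05 Pa


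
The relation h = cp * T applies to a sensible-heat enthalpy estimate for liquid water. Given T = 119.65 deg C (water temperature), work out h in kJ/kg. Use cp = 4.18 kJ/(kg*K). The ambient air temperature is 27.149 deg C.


h = cp * T
h = 4.18 * 119.65
h = 500.14 kJ/kg


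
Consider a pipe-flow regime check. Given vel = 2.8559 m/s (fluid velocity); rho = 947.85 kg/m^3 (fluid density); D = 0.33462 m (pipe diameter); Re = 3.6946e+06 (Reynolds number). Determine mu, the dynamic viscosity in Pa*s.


mu = rho * vel * D / Re
mu = 947.85 * 2.8559 * 0.33462 / 3.6946e+06
mu = 0.00024517 Pa*s


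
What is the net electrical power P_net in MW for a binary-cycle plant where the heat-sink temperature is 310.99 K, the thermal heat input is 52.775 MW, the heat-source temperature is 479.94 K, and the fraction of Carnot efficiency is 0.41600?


Step 1: eta = (1 - Tc/Th)*f = (1 - 310.99/479.94)*0.416 = 0.1464416
Step 2: P_net = eta * Q_in = 0.1464416 * 52.775 = 7.7285 MW
P_net = 7.7285 MW


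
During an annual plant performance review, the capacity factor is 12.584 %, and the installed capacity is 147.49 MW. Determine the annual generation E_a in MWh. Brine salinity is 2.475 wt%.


E_a = CF / 100 * cap * 8760
E_a = 12.584 / 100 * 147.49 * 8760
E_a = 1.6259e+05 MWh


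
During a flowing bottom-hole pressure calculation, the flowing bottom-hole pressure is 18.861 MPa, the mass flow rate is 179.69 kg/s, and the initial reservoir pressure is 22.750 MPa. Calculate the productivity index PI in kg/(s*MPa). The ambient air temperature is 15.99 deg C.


PI = mdot / (P_i - P_wf)
PI = 179.69 / (22.750 - 18.861)
PI = 46.205 kg/(s*MPa)


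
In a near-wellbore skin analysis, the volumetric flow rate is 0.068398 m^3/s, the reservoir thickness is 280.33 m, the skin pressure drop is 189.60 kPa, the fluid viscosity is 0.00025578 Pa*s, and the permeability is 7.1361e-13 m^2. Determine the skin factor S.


S = dP_s * 1000 * 2*pi*k*hr / (q*mu)
S = 189.60 * 1000 * 2*pi*7.1361e-13*280.33 / (0.068398*0.00025578)
S = 13.622


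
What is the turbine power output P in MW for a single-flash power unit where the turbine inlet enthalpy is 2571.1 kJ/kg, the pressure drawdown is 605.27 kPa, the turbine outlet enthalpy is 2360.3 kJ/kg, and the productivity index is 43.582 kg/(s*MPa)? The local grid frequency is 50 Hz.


Step 1: mdot = PI * dP / 1000 = 43.582 * 605.27 / 1000 = 26.37888 kg/s
Step 2: P = mdot*(h_in - h_out)/1000 = 26.37888*(2571.1 - 2360.3)/1000 = 5.5607 MW
P = 5.5607 MW


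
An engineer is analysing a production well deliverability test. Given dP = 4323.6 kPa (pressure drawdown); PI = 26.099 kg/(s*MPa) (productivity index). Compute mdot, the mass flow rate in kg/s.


mdot = PI * dP / 1000
mdot = 26.099 * 4323.6 / 1000
mdot = 112.84 kg/s


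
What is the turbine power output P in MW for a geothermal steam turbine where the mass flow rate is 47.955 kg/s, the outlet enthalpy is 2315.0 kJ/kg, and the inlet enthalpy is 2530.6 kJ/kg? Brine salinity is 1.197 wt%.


P = mdot * (h_in - h_out) / 1000
P = 47.955 * (2530.6 - 2315.0) / 1000
P = 10.339 MW


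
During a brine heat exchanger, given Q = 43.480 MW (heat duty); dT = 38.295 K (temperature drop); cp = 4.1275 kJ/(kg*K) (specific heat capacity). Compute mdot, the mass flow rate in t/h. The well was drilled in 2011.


mdot = Q * 1000 / (cp * dT)
mdot = 43.480 * 1000 / (4.1275 * 38.295)
mdot = 275.0809 kg/s
Convert: 275.0809 kg/s * 3.6 = 990.29 t/h
mdot = 990.29 t/h


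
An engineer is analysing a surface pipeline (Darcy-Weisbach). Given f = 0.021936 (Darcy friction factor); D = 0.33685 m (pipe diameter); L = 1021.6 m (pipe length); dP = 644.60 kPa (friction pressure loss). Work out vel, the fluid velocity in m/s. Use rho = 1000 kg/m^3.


vel = sqrt(dP*1000*2*D / (f*L*rho))
vel = sqrt(644.60*1000*2*0.33685 / (0.021936*1021.6*1000))
vel = 4.4021 m/s


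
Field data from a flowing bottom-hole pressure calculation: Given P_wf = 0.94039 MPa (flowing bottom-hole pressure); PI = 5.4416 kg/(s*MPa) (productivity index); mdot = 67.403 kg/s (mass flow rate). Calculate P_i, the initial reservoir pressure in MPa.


P_i = P_wf + mdot / PI
P_i = 0.94039 + 67.403 / 5.4416
P_i = 13.327 MPa


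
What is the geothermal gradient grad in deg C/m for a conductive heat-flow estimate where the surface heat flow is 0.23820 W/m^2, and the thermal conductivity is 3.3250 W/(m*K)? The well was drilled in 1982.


grad = q * 1000 / k
grad = 0.23820 * 1000 / 3.3250
grad = 71.63910 deg C/km
Convert: 71.63910 deg C/km * 0.001 = 0.071639 deg C/m
grad = 0.071639 deg C/m


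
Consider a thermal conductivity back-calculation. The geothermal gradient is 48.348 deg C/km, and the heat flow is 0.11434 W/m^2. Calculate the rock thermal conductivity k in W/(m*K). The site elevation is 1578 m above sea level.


k = q / (grad / 1000)
k = 0.11434 / (48.348 / 1000)
k = 2.3649 W/(m*K)


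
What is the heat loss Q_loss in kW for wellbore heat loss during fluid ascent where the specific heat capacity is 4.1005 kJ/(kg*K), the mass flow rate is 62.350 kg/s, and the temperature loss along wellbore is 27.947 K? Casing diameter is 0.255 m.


Q_loss = mdot * cp * dT
Q_loss = 62.350 * 4.1005 * 27.947
Q_loss = 7145.1 kW


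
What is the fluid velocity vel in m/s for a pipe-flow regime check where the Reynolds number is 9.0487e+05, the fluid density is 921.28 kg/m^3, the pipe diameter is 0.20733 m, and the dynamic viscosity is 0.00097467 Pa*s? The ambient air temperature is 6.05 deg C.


vel = Re * mu / (rho * D)
vel = 9.0487e+05 * 0.00097467 / (921.28 * 0.20733)
vel = 4.6173 m/s


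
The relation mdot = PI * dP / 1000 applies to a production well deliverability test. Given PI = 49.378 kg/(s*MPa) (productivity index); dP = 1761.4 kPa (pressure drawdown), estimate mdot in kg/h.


mdot = PI * dP / 1000
mdot = 49.378 * 1761.4 / 1000
mdot = 86.97441 kg/s
Convert: 86.97441 kg/s * 3600.0 = 3.1311e+05 kg/h
mdot = 3.1311e+05 kg/h


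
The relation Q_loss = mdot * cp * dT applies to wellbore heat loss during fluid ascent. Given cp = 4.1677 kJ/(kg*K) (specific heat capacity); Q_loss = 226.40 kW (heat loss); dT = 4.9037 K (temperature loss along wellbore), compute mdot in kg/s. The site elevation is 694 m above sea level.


mdot = Q_loss / (cp * dT)
mdot = 226.40 / (4.1677 * 4.9037)
mdot = 11.078 kg/s


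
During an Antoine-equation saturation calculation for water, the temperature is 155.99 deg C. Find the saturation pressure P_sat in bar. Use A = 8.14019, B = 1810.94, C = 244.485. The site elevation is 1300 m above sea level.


P_sat = 10^(A - B/(C + T)) / 760 * 0.101325
P_sat = 10^(8.14019 - 1810.94/(244.485 + 155.99)) / 760 * 0.101325
P_sat = 0.5534939 MPa
Convert: 0.5534939 MPa * 10.0 = 5.5349 bar
P_sat = 5.5349 bar


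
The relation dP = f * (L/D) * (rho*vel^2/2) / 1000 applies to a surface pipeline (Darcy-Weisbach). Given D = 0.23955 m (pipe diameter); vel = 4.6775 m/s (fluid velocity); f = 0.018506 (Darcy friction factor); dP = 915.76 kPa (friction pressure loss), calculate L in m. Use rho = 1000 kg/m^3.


L = dP*1000*D / (f*rho*vel^2/2)
L = 915.76*1000*0.23955 / (0.018506*1000*4.6775^2/2)
L = 1083.6 m


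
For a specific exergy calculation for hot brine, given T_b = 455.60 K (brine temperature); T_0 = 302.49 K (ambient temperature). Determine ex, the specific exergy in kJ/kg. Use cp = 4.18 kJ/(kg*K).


ex = cp * ((T_b - T_0) - T_0 * ln(T_b/T_0))
ex = 4.18 * ((455.60 - 302.49) - 302.49 * ln(455.60/302.49))
ex = 122.14 kJ/kg


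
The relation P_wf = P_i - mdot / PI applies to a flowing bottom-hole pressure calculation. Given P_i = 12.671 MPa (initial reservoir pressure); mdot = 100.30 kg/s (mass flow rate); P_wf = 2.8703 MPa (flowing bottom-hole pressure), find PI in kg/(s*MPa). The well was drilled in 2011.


PI = mdot / (P_i - P_wf)
PI = 100.30 / (12.671 - 2.8703)
PI = 10.234 kg/(s*MPa)


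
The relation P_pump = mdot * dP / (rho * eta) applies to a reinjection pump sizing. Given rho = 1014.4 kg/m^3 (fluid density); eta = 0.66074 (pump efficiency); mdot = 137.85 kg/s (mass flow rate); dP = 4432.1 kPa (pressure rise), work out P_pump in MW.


P_pump = mdot * dP / (rho * eta)
P_pump = 137.85 * 4432.1 / (1014.4 * 0.66074)
P_pump = 911.5416 kW
Convert: 911.5416 kW * 0.001 = 0.91154 MW
P_pump = 0.91154 MW


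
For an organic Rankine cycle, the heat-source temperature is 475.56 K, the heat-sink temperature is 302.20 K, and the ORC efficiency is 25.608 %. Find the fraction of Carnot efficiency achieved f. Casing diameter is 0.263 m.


f = (eta_orc/100) / (1 - Tc/Th)
f = (25.608/100) / (1 - 302.20/475.56)
f = 0.70248


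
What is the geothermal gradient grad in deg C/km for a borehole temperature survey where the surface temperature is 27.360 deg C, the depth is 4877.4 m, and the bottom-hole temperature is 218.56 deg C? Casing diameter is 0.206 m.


grad = (T_d - T_surf) / d * 1000
grad = (218.56 - 27.360) / 4877.4 * 1000
grad = 39.201 deg C/km


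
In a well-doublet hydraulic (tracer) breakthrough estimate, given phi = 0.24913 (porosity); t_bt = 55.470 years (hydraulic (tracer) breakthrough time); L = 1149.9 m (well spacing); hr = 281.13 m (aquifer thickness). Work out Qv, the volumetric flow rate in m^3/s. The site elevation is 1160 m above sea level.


Qv = pi*hr*phi*L^2 / (3*t_bt*365.25*86400)
Qv = pi*281.13*0.24913*1149.9^2 / (3*55.470*365.25*86400)
Qv = 0.055401 m^3/s


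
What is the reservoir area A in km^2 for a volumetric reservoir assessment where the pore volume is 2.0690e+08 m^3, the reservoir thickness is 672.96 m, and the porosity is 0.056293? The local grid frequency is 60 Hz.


A = Vp / (1e6 * hr * phi)
A = 2.0690e+08 / (1e6 * 672.96 * 0.056293)
A = 5.4616 km^2


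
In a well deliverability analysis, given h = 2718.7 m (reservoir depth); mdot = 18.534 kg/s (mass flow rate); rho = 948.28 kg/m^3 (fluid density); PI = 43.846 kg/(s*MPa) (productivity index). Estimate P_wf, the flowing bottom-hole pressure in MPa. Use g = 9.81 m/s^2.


Step 1: P_i = rho*g*h/1e6 = 948.28*9.81*2718.7/1e6 = 25.29105 MPa
Step 2: P_wf = P_i - mdot/PI = 25.29105 - 18.534/43.846 = 24.868 MPa
P_wf = 24.868 MPa


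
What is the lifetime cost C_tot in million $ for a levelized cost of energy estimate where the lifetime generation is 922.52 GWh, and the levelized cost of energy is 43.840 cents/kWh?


C_tot = LCOE / 100 * E_tot
C_tot = 43.840 / 100 * 922.52
C_tot = 404.43 million $


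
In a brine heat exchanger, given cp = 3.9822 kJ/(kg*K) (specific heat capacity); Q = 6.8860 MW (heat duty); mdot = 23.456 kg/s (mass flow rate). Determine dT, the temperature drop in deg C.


dT = Q * 1000 / (mdot * cp)
dT = 6.8860 * 1000 / (23.456 * 3.9822)
dT = 73.72079 K
Convert (temperature difference, 1 K = 1 deg C): 73.72079 K = 73.72079 deg C
dT = 73.721 deg C


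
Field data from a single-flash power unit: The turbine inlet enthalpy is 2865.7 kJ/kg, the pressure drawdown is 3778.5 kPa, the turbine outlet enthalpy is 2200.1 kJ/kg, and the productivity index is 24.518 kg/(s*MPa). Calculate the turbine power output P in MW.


Step 1: mdot = PI * dP / 1000 = 24.518 * 3778.5 / 1000 = 92.64126 kg/s
Step 2: P = mdot*(h_in - h_out)/1000 = 92.64126*(2865.7 - 2200.1)/1000 = 61.662 MW
P = 61.662 MW


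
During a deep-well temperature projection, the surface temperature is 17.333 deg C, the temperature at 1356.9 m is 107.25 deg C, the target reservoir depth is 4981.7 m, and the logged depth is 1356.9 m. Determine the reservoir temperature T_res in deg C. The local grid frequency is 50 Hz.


Step 1: grad = (T_d1 - T_surf)/d1 * 1000 = (107.25 - 17.333)/1356.9 * 1000 = 66.26649 deg C/km
Step 2: T_res = T_surf + grad*d2/1000 = 17.333 + 66.26649*4981.7/1000 = 347.45 deg C
T_res = 347.45 deg C


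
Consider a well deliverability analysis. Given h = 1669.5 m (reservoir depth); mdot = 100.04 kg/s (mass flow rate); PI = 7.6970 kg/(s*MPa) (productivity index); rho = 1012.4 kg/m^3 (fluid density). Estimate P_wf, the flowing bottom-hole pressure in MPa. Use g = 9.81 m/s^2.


Step 1: P_i = rho*g*h/1e6 = 1012.4*9.81*1669.5/1e6 = 16.58088 MPa
Step 2: P_wf = P_i - mdot/PI = 16.58088 - 100.04/7.697 = 3.5836 MPa
P_wf = 3.5836 MPa


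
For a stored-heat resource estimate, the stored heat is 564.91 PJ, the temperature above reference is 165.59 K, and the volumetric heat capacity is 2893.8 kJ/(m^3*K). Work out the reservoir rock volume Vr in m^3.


Vr = Q_s * 1e12 / (rhoc * dT)
Vr = 564.91 * 1e12 / (2893.8 * 165.59)
Vr = 1.1789e+09 m^3


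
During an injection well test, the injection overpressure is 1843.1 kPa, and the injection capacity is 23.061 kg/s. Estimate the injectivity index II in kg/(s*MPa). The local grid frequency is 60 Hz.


II = mdot * 1000 / dP
II = 23.061 * 1000 / 1843.1
II = 12.512 kg/(s*MPa)


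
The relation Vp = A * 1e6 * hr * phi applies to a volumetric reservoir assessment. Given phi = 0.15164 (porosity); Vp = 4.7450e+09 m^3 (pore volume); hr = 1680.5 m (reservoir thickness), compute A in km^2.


A = Vp / (1e6 * hr * phi)
A = 4.7450e+09 / (1e6 * 1680.5 * 0.15164)
A = 18.620 km^2


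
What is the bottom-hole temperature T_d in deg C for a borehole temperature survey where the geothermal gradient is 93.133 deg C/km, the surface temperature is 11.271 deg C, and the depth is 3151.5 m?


T_d = T_surf + grad * d / 1000
T_d = 11.271 + 93.133 * 3151.5 / 1000
T_d = 304.78 deg C


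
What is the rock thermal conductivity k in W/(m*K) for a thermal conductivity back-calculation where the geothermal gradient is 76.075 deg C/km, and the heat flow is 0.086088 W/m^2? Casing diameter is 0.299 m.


k = q / (grad / 1000)
k = 0.086088 / (76.075 / 1000)
k = 1.1316 W/(m*K)


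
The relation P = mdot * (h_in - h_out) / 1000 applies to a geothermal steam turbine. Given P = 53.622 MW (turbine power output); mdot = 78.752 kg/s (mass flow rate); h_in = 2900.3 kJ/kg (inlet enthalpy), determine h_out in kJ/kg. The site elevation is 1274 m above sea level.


h_out = h_in - P * 1000 / mdot
h_out = 2900.3 - 53.622 * 1000 / 78.752
h_out = 2219.4 kJ/kg


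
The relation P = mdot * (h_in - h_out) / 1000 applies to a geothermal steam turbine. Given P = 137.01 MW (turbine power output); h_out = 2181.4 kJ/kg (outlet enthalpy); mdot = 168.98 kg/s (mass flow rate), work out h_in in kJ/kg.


h_in = h_out + P * 1000 / mdot
h_in = 2181.4 + 137.01 * 1000 / 168.98
h_in = 2992.2 kJ/kg


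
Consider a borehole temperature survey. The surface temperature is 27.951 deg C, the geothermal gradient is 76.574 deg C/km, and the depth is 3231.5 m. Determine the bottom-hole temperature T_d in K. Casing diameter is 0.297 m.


T_d = T_surf + grad * d / 1000
T_d = 27.951 + 76.574 * 3231.5 / 1000
T_d = 275.3999 deg C
Convert to K: 275.3999 + 273.15 = 548.55 K
T_d = 548.55 K


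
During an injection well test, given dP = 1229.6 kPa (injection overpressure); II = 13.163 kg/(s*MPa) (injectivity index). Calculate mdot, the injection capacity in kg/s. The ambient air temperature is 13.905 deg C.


mdot = II * dP / 1000
mdot = 13.163 * 1229.6 / 1000
mdot = 16.185 kg/s


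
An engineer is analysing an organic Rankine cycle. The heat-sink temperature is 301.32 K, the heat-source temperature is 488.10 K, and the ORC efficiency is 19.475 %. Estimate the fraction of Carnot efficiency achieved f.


f = (eta_orc/100) / (1 - Tc/Th)
f = (19.475/100) / (1 - 301.32/488.10)
f = 0.50893


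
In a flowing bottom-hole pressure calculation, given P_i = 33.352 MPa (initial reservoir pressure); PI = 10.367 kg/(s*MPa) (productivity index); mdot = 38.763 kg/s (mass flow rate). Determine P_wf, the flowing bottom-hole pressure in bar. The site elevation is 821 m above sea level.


P_wf = P_i - mdot / PI
P_wf = 33.352 - 38.763 / 10.367
P_wf = 29.61292 MPa
Convert: 29.61292 MPa * 10.0 = 296.13 bar
P_wf = 296.13 bar


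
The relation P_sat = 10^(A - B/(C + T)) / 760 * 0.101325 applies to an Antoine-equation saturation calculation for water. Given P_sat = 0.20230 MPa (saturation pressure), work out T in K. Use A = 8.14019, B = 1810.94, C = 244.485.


T = B / (A - log10(P_sat * 760 / 0.101325)) - C
T = 1810.94 / (8.14019 - log10(0.20230 * 760 / 0.101325)) - 244.485
T = 120.6903 deg C
Convert to K: 120.6903 + 273.15 = 393.84 K
T = 393.84 K


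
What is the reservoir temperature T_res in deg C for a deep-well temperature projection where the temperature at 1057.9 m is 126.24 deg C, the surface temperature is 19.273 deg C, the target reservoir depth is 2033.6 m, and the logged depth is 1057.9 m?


Step 1: grad = (T_d1 - T_surf)/d1 * 1000 = (126.24 - 19.273)/1057.9 * 1000 = 101.1126 deg C/km
Step 2: T_res = T_surf + grad*d2/1000 = 19.273 + 101.1126*2033.6/1000 = 224.90 deg C
T_res = 224.90 deg C


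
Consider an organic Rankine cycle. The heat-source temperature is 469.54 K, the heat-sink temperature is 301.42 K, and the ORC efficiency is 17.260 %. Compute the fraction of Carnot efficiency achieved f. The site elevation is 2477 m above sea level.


f = (eta_orc/100) / (1 - Tc/Th)
f = (17.260/100) / (1 - 301.42/469.54)
f = 0.48205


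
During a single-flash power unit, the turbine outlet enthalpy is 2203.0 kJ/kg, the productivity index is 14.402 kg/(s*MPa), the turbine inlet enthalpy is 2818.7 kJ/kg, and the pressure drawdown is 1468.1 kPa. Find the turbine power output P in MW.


Step 1: mdot = PI * dP / 1000 = 14.402 * 1468.1 / 1000 = 21.14358 kg/s
Step 2: P = mdot*(h_in - h_out)/1000 = 21.14358*(2818.7 - 2203.0)/1000 = 13.018 MW
P = 13.018 MW


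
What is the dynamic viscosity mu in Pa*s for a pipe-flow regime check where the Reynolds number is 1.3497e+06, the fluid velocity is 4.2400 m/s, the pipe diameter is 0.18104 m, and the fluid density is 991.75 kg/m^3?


mu = rho * vel * D / Re
mu = 991.75 * 4.2400 * 0.18104 / 1.3497e+06
mu = 0.00056403 Pa*s


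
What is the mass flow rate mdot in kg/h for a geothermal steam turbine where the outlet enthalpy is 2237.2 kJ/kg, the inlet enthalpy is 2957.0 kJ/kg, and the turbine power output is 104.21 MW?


mdot = P * 1000 / (h_in - h_out)
mdot = 104.21 * 1000 / (2957.0 - 2237.2)
mdot = 144.7763 kg/s
Convert: 144.7763 kg/s * 3600.0 = 5.2119e+05 kg/h
mdot = 5.2119e+05 kg/h


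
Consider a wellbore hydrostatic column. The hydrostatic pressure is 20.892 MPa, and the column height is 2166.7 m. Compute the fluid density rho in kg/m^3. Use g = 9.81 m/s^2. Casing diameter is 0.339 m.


rho = P * 1e6 / (g * h)
rho = 20.892 * 1e6 / (9.81 * 2166.7)
rho = 982.91 kg/m^3


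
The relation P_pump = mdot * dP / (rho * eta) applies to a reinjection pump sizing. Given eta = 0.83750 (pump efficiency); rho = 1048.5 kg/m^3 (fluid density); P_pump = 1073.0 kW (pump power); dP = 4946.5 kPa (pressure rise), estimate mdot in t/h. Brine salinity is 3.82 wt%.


mdot = P_pump * rho * eta / dP
mdot = 1073.0 * 1048.5 * 0.83750 / 4946.5
mdot = 190.4824 kg/s
Convert: 190.4824 kg/s * 3.6 = 685.74 t/h
mdot = 685.74 t/h


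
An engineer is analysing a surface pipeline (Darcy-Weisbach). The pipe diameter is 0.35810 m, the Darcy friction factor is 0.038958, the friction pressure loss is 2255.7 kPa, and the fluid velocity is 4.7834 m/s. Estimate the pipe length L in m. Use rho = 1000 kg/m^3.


L = dP*1000*D / (f*rho*vel^2/2)
L = 2255.7*1000*0.35810 / (0.038958*1000*4.7834^2/2)
L = 1812.4 m


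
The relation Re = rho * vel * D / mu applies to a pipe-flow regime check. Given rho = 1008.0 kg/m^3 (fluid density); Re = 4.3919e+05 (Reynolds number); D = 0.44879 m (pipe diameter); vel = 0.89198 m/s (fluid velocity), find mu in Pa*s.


mu = rho * vel * D / Re
mu = 1008.0 * 0.89198 * 0.44879 / 4.3919e+05
mu = 0.00091877 Pa*s


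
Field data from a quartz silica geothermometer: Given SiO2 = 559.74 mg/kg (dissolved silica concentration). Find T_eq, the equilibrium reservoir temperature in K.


T_eq = 1309 / (5.19 - log10(SiO2)) - 273.15
T_eq = 1309 / (5.19 - log10(559.74)) - 273.15
T_eq = 262.8830 deg C
Convert to K: 262.8830 + 273.15 = 536.03 K
T_eq = 536.03 K


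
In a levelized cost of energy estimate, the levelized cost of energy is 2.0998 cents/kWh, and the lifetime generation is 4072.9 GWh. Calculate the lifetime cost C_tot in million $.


C_tot = LCOE / 100 * E_tot
C_tot = 2.0998 / 100 * 4072.9
C_tot = 85.523 million $


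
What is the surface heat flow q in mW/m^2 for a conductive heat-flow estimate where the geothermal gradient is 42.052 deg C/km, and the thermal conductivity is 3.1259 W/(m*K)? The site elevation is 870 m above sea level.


q = k * grad / 1000
q = 3.1259 * 42.052 / 1000
q = 0.1314503 W/m^2
Convert: 0.1314503 W/m^2 * 1000.0 = 131.45 mW/m^2
q = 131.45 mW/m^2


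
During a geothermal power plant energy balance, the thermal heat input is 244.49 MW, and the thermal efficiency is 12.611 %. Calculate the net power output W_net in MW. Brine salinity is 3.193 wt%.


W_net = eta / 100 * Q_in
W_net = 12.611 / 100 * 244.49
W_net = 30.833 MW


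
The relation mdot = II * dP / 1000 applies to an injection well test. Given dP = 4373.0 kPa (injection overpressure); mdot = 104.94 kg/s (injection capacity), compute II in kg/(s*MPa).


II = mdot * 1000 / dP
II = 104.94 * 1000 / 4373.0
II = 23.997 kg/(s*MPa)


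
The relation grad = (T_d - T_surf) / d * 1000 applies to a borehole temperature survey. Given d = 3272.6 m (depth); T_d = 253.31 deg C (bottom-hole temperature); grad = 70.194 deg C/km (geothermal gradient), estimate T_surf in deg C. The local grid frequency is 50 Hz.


T_surf = T_d - grad * d / 1000
T_surf = 253.31 - 70.194 * 3272.6 / 1000
T_surf = 23.593 deg C


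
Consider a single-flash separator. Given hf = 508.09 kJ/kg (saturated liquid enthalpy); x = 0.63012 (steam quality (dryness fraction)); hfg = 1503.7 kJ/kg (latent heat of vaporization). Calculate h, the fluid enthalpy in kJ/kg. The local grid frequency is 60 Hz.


h = hf + x * hfg
h = 508.09 + 0.63012 * 1503.7
h = 1455.6 kJ/kg


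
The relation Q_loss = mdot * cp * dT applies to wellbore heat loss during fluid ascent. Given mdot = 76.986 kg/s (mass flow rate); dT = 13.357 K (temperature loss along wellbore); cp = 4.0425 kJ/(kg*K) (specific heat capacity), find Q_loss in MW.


Q_loss = mdot * cp * dT
Q_loss = 76.986 * 4.0425 * 13.357
Q_loss = 4156.911 kW
Convert: 4156.911 kW * 0.001 = 4.1569 MW
Q_loss = 4.1569 MW


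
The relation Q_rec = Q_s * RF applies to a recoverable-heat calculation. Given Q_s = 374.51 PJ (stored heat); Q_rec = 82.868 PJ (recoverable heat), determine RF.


RF = Q_rec / Q_s
RF = 82.868 / 374.51
RF = 0.22127


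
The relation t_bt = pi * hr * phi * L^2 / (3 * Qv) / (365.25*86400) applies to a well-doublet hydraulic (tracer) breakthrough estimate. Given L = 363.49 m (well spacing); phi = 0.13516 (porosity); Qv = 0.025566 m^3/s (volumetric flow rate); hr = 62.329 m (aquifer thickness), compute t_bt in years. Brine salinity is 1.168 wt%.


t_bt = pi * hr * phi * L^2 / (3 * Qv) / (365.25*86400)
t_bt = pi * 62.329 * 0.13516 * 363.49^2 / (3 * 0.025566) / (365.25*86400)
t_bt = 1.4447 years


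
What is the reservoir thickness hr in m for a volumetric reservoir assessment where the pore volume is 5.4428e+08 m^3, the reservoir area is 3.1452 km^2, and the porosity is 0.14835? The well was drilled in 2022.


hr = Vp / (A * 1e6 * phi)
hr = 5.4428e+08 / (3.1452 * 1e6 * 0.14835)
hr = 1166.5 m


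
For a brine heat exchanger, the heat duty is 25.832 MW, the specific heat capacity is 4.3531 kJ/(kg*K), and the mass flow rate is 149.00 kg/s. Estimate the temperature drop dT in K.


dT = Q * 1000 / (mdot * cp)
dT = 25.832 * 1000 / (149.00 * 4.3531)
dT = 39.827 K


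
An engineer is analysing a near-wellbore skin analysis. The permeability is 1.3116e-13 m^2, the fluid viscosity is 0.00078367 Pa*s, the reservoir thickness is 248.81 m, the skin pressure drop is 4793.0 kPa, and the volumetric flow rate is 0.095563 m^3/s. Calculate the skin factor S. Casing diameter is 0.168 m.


S = dP_s * 1000 * 2*pi*k*hr / (q*mu)
S = 4793.0 * 1000 * 2*pi*1.3116e-13*248.81 / (0.095563*0.00078367)
S = 13.123


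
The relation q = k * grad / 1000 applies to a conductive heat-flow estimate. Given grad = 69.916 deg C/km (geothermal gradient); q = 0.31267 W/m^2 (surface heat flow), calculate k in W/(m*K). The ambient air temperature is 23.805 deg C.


k = q * 1000 / grad
k = 0.31267 * 1000 / 69.916
k = 4.4721 W/(m*K)


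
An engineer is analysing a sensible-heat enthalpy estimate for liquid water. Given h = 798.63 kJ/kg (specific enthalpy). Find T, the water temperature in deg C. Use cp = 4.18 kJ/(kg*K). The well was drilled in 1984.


T = h / cp
T = 798.63 / 4.18
T = 191.06 deg C


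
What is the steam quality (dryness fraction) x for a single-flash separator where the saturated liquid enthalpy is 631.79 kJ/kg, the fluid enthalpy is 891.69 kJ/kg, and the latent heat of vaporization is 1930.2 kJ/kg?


x = (h - hf) / hfg
x = (891.69 - 631.79) / 1930.2
x = 0.13465


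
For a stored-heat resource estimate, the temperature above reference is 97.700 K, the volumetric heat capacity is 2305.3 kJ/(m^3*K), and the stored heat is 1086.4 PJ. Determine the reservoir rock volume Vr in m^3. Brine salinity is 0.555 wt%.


Vr = Q_s * 1e12 / (rhoc * dT)
Vr = 1086.4 * 1e12 / (2305.3 * 97.700)
Vr = 4.8236e+09 m^3


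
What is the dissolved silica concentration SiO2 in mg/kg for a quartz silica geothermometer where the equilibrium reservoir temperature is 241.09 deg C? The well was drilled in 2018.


SiO2 = 10^(5.19 - 1309/(T_eq + 273.15))
SiO2 = 10^(5.19 - 1309/(241.09 + 273.15))
SiO2 = 441.06 mg/kg


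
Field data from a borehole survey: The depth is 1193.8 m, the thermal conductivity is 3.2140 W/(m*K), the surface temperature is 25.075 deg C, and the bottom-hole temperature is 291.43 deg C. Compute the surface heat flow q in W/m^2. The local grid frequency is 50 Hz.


Step 1: grad = (T_d - T_surf)/d * 1000 = (291.43 - 25.075)/1193.8 * 1000 = 223.1153 deg C/km
Step 2: q = k * grad / 1000 = 3.214 * 223.1153 / 1000 = 0.71709 W/m^2
q = 0.71709 W/m^2


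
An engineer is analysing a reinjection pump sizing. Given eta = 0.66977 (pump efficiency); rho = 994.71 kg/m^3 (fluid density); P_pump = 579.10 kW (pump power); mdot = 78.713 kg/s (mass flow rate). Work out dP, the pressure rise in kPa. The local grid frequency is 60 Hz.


dP = P_pump * rho * eta / mdot
dP = 579.10 * 994.71 * 0.66977 / 78.713
dP = 4901.5 kPa


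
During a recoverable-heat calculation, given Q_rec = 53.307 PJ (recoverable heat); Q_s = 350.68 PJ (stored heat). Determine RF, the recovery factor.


RF = Q_rec / Q_s
RF = 53.307 / 350.68
RF = 0.15201


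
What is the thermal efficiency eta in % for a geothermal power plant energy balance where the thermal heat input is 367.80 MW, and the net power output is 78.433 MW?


eta = W_net / Q_in * 100
eta = 78.433 / 367.80 * 100
eta = 21.325 %


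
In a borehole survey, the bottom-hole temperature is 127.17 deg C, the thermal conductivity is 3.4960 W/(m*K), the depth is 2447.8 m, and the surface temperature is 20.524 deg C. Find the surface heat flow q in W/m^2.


Step 1: grad = (T_d - T_surf)/d * 1000 = (127.17 - 20.524)/2447.8 * 1000 = 43.56810 deg C/km
Step 2: q = k * grad / 1000 = 3.496 * 43.56810 / 1000 = 0.15231 W/m^2
q = 0.15231 W/m^2


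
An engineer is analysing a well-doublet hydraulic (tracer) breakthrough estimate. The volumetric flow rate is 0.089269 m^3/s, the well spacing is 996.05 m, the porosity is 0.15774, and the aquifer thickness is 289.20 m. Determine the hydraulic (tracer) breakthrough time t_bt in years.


t_bt = pi * hr * phi * L^2 / (3 * Qv) / (365.25*86400)
t_bt = pi * 289.20 * 0.15774 * 996.05^2 / (3 * 0.089269) / (365.25*86400)
t_bt = 16.824 years


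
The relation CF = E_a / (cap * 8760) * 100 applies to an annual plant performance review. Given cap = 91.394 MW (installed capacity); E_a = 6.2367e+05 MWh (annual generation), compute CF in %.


CF = E_a / (cap * 8760) * 100
CF = 6.2367e+05 / (91.394 * 8760) * 100
CF = 77.899 %


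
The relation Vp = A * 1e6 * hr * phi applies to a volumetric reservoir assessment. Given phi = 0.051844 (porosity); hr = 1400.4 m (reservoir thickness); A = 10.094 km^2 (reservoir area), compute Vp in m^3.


Vp = A * 1e6 * hr * phi
Vp = 10.094 * 1e6 * 1400.4 * 0.051844
Vp = 7.3285e+08 m^3


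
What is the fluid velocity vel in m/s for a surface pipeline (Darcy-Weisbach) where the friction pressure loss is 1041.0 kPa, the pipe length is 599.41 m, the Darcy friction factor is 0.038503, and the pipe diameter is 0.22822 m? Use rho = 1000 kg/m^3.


vel = sqrt(dP*1000*2*D / (f*L*rho))
vel = sqrt(1041.0*1000*2*0.22822 / (0.038503*599.41*1000))
vel = 4.5374 m/s


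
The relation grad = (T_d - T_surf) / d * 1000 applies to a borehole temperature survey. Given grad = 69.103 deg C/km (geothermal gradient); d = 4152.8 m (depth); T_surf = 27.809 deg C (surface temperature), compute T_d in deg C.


T_d = T_surf + grad * d / 1000
T_d = 27.809 + 69.103 * 4152.8 / 1000
T_d = 314.78 deg C


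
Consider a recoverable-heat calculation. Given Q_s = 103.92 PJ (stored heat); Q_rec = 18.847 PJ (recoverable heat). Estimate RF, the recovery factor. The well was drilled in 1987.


RF = Q_rec / Q_s
RF = 18.847 / 103.92
RF = 0.18136


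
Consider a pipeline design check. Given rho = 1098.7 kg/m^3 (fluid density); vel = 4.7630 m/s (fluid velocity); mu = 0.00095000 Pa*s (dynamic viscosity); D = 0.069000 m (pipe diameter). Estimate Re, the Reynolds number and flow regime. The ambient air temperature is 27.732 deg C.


Step 1: Re = rho*vel*D/mu = 1098.7*4.763*0.069/0.00095 = 3.8009e+05
Step 2: Re = 3.8009e+05 > 4000, so flow is turbulent.
Re = 3.8009e+05 (turbulent)


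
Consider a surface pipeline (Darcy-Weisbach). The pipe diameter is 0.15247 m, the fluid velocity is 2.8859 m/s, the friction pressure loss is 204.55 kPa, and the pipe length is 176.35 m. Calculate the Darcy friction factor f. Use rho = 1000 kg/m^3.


f = dP*1000 / ((L/D)*(rho*vel^2/2))
f = 204.55*1000 / ((176.35/0.15247)*(1000*2.8859^2/2))
f = 0.042469


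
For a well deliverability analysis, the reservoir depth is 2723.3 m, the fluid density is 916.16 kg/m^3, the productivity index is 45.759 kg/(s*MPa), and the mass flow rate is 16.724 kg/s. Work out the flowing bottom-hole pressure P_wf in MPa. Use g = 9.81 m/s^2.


Step 1: P_i = rho*g*h/1e6 = 916.16*9.81*2723.3/1e6 = 24.47574 MPa
Step 2: P_wf = P_i - mdot/PI = 24.47574 - 16.724/45.759 = 24.110 MPa
P_wf = 24.110 MPa


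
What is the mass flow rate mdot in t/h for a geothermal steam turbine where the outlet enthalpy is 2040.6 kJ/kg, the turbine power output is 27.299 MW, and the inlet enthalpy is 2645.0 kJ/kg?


mdot = P * 1000 / (h_in - h_out)
mdot = 27.299 * 1000 / (2645.0 - 2040.6)
mdot = 45.16711 kg/s
Convert: 45.16711 kg/s * 3.6 = 162.60 t/h
mdot = 162.60 t/h


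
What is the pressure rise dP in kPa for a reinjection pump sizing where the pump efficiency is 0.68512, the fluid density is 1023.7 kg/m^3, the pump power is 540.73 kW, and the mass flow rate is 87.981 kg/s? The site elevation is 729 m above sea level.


dP = P_pump * rho * eta / mdot
dP = 540.73 * 1023.7 * 0.68512 / 87.981
dP = 4310.5 kPa


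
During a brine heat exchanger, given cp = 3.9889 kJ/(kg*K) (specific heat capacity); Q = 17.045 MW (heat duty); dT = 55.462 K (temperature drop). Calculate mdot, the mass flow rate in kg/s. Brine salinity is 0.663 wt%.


mdot = Q * 1000 / (cp * dT)
mdot = 17.045 * 1000 / (3.9889 * 55.462)
mdot = 77.046 kg/s


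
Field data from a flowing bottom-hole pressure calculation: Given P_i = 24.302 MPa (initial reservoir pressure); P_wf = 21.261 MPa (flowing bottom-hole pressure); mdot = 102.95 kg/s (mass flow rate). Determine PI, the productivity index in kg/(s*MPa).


PI = mdot / (P_i - P_wf)
PI = 102.95 / (24.302 - 21.261)
PI = 33.854 kg/(s*MPa)


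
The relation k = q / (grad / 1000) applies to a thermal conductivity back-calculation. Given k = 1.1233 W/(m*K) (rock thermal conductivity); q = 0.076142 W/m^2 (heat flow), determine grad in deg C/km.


grad = q / k * 1000
grad = 0.076142 / 1.1233 * 1000
grad = 67.784 deg C/km


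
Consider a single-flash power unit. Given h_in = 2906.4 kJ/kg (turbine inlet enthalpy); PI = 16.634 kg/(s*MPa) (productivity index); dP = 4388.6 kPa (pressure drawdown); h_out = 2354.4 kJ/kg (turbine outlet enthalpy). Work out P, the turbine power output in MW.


Step 1: mdot = PI * dP / 1000 = 16.634 * 4388.6 / 1000 = 72.99997 kg/s
Step 2: P = mdot*(h_in - h_out)/1000 = 72.99997*(2906.4 - 2354.4)/1000 = 40.296 MW
P = 40.296 MW


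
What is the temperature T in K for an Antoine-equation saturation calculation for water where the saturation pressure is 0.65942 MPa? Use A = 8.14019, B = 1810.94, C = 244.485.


T = B / (A - log10(P_sat * 760 / 0.101325)) - C
T = 1810.94 / (8.14019 - log10(0.65942 * 760 / 0.101325)) - 244.485
T = 162.8403 deg C
Convert to K: 162.8403 + 273.15 = 435.99 K
T = 435.99 K


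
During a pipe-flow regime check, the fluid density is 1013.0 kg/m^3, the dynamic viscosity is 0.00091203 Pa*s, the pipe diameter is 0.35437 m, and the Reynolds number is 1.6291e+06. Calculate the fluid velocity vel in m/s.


vel = Re * mu / (rho * D)
vel = 1.6291e+06 * 0.00091203 / (1013.0 * 0.35437)
vel = 4.1390 m/s


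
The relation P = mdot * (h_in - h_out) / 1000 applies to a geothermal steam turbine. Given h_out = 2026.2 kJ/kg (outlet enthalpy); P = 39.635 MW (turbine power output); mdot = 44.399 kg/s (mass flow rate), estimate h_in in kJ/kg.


h_in = h_out + P * 1000 / mdot
h_in = 2026.2 + 39.635 * 1000 / 44.399
h_in = 2918.9 kJ/kg


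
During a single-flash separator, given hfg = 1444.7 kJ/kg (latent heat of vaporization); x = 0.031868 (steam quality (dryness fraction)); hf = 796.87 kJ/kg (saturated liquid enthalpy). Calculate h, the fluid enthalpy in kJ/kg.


h = hf + x * hfg
h = 796.87 + 0.031868 * 1444.7
h = 842.91 kJ/kg


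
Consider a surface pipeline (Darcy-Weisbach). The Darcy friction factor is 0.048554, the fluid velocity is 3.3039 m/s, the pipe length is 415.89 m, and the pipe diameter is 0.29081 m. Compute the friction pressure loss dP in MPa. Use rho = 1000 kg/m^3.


dP = f * (L/D) * (rho*vel^2/2) / 1000
dP = 0.048554 * (415.89/0.29081) * (1000*3.3039^2/2) / 1000
dP = 378.9814 kPa
Convert: 378.9814 kPa * 0.001 = 0.37898 MPa
dP = 0.37898 MPa


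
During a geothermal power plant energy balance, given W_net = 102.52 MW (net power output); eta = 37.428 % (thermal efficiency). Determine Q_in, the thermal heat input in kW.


Q_in = W_net / (eta / 100)
Q_in = 102.52 / (37.428 / 100)
Q_in = 273.9126 MW
Convert: 273.9126 MW * 1000.0 = 2.7391e+05 kW
Q_in = 2.7391e+05 kW


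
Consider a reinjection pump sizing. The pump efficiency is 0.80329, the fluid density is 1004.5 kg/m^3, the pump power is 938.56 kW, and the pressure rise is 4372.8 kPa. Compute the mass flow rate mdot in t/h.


mdot = P_pump * rho * eta / dP
mdot = 938.56 * 1004.5 * 0.80329 / 4372.8
mdot = 173.1908 kg/s
Convert: 173.1908 kg/s * 3.6 = 623.49 t/h
mdot = 623.49 t/h


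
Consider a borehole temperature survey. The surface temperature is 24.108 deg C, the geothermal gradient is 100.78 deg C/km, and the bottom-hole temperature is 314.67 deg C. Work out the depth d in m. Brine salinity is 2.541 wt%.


d = (T_d - T_surf) / grad * 1000
d = (314.67 - 24.108) / 100.78 * 1000
d = 2883.1 m


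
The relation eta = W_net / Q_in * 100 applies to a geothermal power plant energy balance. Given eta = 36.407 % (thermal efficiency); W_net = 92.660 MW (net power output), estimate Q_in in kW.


Q_in = W_net / (eta / 100)
Q_in = 92.660 / (36.407 / 100)
Q_in = 254.5115 MW
Convert: 254.5115 MW * 1000.0 = 2.5451e+05 kW
Q_in = 2.5451e+05 kW


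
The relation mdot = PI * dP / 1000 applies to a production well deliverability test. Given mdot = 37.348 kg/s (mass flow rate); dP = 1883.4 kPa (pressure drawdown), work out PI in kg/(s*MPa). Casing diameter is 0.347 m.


PI = mdot * 1000 / dP
PI = 37.348 * 1000 / 1883.4
PI = 19.830 kg/(s*MPa)


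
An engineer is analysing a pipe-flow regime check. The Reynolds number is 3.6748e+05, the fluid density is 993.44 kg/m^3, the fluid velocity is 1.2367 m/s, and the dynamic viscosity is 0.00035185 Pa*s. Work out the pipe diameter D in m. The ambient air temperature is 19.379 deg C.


D = Re * mu / (rho * vel)
D = 3.6748e+05 * 0.00035185 / (993.44 * 1.2367)
D = 0.10524 m


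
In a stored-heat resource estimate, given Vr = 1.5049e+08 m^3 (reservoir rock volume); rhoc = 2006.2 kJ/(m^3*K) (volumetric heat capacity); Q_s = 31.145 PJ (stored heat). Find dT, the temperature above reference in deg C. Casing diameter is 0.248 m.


dT = Q_s * 1e12 / (Vr * rhoc)
dT = 31.145 * 1e12 / (1.5049e+08 * 2006.2)
dT = 103.1588 K
Convert (temperature difference, 1 K = 1 deg C): 103.1588 K = 103.1588 deg C
dT = 103.16 deg C


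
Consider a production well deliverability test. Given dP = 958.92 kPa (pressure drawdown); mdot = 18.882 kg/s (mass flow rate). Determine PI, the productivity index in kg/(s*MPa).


PI = mdot * 1000 / dP
PI = 18.882 * 1000 / 958.92
PI = 19.691 kg/(s*MPa)


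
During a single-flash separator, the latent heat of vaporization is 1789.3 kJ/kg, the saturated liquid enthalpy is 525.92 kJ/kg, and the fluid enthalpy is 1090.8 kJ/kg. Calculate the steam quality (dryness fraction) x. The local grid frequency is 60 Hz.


x = (h - hf) / hfg
x = (1090.8 - 525.92) / 1789.3
x = 0.31570


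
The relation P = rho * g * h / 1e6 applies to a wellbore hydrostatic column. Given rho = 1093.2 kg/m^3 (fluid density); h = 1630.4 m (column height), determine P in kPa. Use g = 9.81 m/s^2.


P = rho * g * h / 1e6
P = 1093.2 * 9.81 * 1630.4 / 1e6
P = 17.48489 MPa
Convert: 17.48489 MPa * 1000.0 = 17485 kPa
P = 17485 kPa


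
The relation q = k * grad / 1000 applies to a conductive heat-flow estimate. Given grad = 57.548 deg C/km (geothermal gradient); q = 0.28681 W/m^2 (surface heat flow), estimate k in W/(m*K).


k = q * 1000 / grad
k = 0.28681 * 1000 / 57.548
k = 4.9838 W/(m*K)
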